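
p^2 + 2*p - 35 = (p - 5)*(p + 7)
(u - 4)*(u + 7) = u^2 + 3*u - 28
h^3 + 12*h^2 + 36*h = h*(h + 6)^2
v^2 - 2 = (v - sqrt(2))*(v + sqrt(2))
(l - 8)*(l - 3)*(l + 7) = l^3 - 4*l^2 - 53*l + 168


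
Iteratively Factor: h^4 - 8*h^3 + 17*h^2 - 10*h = (h)*(h^3 - 8*h^2 + 17*h - 10) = h*(h - 2)*(h^2 - 6*h + 5) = h*(h - 2)*(h - 1)*(h - 5)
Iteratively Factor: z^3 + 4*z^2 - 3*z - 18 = (z + 3)*(z^2 + z - 6) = (z + 3)^2*(z - 2)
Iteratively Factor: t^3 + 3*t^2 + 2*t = (t + 2)*(t^2 + t) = (t + 1)*(t + 2)*(t)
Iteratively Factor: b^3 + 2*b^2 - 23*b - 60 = (b - 5)*(b^2 + 7*b + 12) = (b - 5)*(b + 3)*(b + 4)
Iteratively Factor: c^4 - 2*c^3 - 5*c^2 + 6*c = (c)*(c^3 - 2*c^2 - 5*c + 6) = c*(c + 2)*(c^2 - 4*c + 3) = c*(c - 1)*(c + 2)*(c - 3)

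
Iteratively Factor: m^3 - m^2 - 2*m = (m - 2)*(m^2 + m) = m*(m - 2)*(m + 1)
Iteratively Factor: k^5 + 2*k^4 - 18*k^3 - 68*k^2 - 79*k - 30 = (k - 5)*(k^4 + 7*k^3 + 17*k^2 + 17*k + 6) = (k - 5)*(k + 1)*(k^3 + 6*k^2 + 11*k + 6) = (k - 5)*(k + 1)^2*(k^2 + 5*k + 6) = (k - 5)*(k + 1)^2*(k + 3)*(k + 2)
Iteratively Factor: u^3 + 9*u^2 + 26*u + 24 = (u + 3)*(u^2 + 6*u + 8) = (u + 2)*(u + 3)*(u + 4)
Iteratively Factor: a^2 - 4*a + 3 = (a - 1)*(a - 3)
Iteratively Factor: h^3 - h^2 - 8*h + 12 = (h + 3)*(h^2 - 4*h + 4) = (h - 2)*(h + 3)*(h - 2)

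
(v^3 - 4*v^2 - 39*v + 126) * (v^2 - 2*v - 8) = v^5 - 6*v^4 - 39*v^3 + 236*v^2 + 60*v - 1008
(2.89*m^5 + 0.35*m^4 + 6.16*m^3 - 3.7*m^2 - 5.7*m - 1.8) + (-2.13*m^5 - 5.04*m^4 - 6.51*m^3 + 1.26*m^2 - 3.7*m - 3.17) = 0.76*m^5 - 4.69*m^4 - 0.35*m^3 - 2.44*m^2 - 9.4*m - 4.97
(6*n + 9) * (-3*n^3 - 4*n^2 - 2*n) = -18*n^4 - 51*n^3 - 48*n^2 - 18*n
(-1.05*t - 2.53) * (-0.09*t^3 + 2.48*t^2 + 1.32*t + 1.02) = 0.0945*t^4 - 2.3763*t^3 - 7.6604*t^2 - 4.4106*t - 2.5806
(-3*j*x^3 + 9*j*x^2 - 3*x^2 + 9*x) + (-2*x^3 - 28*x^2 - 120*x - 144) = -3*j*x^3 + 9*j*x^2 - 2*x^3 - 31*x^2 - 111*x - 144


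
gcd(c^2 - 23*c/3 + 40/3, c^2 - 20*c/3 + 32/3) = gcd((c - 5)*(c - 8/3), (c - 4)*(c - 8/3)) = c - 8/3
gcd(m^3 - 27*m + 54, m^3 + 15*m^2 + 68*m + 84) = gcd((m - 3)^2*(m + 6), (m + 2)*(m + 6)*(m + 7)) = m + 6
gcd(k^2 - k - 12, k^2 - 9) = k + 3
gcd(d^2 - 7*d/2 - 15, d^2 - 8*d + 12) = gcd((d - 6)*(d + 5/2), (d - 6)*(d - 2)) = d - 6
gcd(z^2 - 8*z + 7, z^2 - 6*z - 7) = z - 7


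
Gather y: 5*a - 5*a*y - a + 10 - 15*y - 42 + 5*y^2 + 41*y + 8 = 4*a + 5*y^2 + y*(26 - 5*a) - 24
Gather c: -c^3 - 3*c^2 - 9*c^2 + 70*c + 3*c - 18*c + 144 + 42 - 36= -c^3 - 12*c^2 + 55*c + 150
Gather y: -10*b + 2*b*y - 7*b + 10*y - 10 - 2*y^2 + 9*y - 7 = -17*b - 2*y^2 + y*(2*b + 19) - 17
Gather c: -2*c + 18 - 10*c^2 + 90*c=-10*c^2 + 88*c + 18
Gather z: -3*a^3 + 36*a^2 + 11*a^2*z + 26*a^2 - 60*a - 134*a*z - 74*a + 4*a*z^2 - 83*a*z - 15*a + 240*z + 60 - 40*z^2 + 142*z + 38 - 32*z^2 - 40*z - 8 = -3*a^3 + 62*a^2 - 149*a + z^2*(4*a - 72) + z*(11*a^2 - 217*a + 342) + 90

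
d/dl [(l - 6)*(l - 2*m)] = 2*l - 2*m - 6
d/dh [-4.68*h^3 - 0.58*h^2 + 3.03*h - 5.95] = -14.04*h^2 - 1.16*h + 3.03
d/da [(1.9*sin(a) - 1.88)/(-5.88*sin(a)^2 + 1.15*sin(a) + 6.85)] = (11.172*sin(a)^2 - 22.1088*sin(a) + 15.177)*cos(a)/(34.5744*sin(a)^4 - 13.524*sin(a)^3 - 79.2335*sin(a)^2 + 15.755*sin(a) + 46.9225)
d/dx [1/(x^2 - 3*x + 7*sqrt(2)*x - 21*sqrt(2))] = (-2*x - 7*sqrt(2) + 3)/(x^2 - 3*x + 7*sqrt(2)*x - 21*sqrt(2))^2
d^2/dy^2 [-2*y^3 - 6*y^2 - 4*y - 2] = -12*y - 12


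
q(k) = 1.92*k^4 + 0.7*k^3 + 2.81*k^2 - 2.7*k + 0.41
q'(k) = 7.68*k^3 + 2.1*k^2 + 5.62*k - 2.7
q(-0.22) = 1.14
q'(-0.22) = -3.92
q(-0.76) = 4.42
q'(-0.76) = -9.13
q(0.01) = 0.38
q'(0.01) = -2.64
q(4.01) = 576.36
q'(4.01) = 548.82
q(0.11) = 0.15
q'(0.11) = -2.05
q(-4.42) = 739.60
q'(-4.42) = -649.69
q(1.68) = 22.42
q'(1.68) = 49.08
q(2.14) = 54.63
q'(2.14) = 94.21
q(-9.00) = 12339.14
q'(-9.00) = -5481.90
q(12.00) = 41395.37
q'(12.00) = 13638.18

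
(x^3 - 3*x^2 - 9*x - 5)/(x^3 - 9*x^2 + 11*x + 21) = (x^2 - 4*x - 5)/(x^2 - 10*x + 21)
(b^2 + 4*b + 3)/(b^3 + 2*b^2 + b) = (b + 3)/(b*(b + 1))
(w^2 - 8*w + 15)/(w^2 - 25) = (w - 3)/(w + 5)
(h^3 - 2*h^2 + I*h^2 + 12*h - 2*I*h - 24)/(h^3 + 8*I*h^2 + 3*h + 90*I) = (h^2 + h*(-2 + 4*I) - 8*I)/(h^2 + 11*I*h - 30)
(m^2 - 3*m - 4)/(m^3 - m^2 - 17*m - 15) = (m - 4)/(m^2 - 2*m - 15)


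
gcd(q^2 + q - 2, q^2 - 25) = 1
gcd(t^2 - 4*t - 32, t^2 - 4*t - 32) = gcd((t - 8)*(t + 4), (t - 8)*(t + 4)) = t^2 - 4*t - 32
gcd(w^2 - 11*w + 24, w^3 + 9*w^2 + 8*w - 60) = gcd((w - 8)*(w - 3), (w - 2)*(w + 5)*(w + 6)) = 1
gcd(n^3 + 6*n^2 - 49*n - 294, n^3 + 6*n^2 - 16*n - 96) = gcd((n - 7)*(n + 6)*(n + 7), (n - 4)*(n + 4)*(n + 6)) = n + 6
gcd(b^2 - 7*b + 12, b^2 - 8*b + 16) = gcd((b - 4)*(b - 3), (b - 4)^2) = b - 4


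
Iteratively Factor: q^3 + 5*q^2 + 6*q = (q + 3)*(q^2 + 2*q) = (q + 2)*(q + 3)*(q)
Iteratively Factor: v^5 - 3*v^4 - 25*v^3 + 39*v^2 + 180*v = (v - 4)*(v^4 + v^3 - 21*v^2 - 45*v) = (v - 4)*(v + 3)*(v^3 - 2*v^2 - 15*v) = v*(v - 4)*(v + 3)*(v^2 - 2*v - 15) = v*(v - 5)*(v - 4)*(v + 3)*(v + 3)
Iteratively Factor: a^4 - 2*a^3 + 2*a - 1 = (a - 1)*(a^3 - a^2 - a + 1) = (a - 1)^2*(a^2 - 1) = (a - 1)^3*(a + 1)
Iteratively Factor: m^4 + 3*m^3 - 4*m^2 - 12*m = (m - 2)*(m^3 + 5*m^2 + 6*m) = (m - 2)*(m + 3)*(m^2 + 2*m) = m*(m - 2)*(m + 3)*(m + 2)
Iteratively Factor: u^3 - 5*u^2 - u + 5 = (u + 1)*(u^2 - 6*u + 5) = (u - 5)*(u + 1)*(u - 1)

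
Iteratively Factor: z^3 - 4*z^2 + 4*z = (z - 2)*(z^2 - 2*z) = (z - 2)^2*(z)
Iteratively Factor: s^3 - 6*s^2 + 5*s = (s)*(s^2 - 6*s + 5) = s*(s - 1)*(s - 5)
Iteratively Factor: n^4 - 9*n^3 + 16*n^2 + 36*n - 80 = (n + 2)*(n^3 - 11*n^2 + 38*n - 40) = (n - 2)*(n + 2)*(n^2 - 9*n + 20) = (n - 5)*(n - 2)*(n + 2)*(n - 4)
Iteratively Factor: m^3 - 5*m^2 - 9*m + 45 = (m - 3)*(m^2 - 2*m - 15) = (m - 5)*(m - 3)*(m + 3)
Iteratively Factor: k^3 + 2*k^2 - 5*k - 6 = (k - 2)*(k^2 + 4*k + 3) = (k - 2)*(k + 3)*(k + 1)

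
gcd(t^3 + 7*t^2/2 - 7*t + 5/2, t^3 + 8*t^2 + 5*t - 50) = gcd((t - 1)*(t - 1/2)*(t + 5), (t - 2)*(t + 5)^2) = t + 5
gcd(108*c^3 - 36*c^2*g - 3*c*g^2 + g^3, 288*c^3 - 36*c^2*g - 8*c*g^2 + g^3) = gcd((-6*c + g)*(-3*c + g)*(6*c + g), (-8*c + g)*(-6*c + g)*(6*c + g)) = 36*c^2 - g^2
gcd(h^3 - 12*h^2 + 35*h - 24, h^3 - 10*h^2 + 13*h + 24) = h^2 - 11*h + 24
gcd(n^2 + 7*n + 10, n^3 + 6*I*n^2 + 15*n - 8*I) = 1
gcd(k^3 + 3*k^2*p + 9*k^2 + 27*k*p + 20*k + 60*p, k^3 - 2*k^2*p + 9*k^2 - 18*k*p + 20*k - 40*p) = k^2 + 9*k + 20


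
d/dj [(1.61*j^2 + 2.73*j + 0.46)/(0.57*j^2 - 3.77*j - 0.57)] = (-7.6258*j^2 - 2.3598*j + 0.1781)/(0.3249*j^4 - 4.2978*j^3 + 13.5631*j^2 + 4.2978*j + 0.3249)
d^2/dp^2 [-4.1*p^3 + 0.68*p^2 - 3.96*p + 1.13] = 1.36 - 24.6*p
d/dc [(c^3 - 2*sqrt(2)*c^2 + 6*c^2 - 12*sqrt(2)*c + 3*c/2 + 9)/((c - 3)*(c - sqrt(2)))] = (2*c^4 - 12*c^3 - 4*sqrt(2)*c^3 - 31*c^2 + 42*sqrt(2)*c^2 - 84*c + 72*sqrt(2)*c - 90 + 27*sqrt(2))/(2*(c^4 - 6*c^3 - 2*sqrt(2)*c^3 + 11*c^2 + 12*sqrt(2)*c^2 - 18*sqrt(2)*c - 12*c + 18))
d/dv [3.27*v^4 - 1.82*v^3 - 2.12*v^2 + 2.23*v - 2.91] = 13.08*v^3 - 5.46*v^2 - 4.24*v + 2.23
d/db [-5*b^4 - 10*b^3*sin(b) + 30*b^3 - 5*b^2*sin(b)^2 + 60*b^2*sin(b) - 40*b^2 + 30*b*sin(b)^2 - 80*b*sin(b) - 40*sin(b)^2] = -10*b^3*cos(b) - 20*b^3 - 30*b^2*sin(b) - 5*b^2*sin(2*b) + 60*b^2*cos(b) + 90*b^2 - 10*b*sin(b)^2 + 120*b*sin(b) + 30*b*sin(2*b) - 80*b*cos(b) - 80*b + 30*sin(b)^2 - 80*sin(b) - 40*sin(2*b)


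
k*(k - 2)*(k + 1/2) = k^3 - 3*k^2/2 - k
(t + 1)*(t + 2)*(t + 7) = t^3 + 10*t^2 + 23*t + 14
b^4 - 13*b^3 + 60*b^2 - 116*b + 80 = (b - 5)*(b - 4)*(b - 2)^2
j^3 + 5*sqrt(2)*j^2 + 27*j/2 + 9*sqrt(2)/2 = (j + sqrt(2)/2)*(j + 3*sqrt(2)/2)*(j + 3*sqrt(2))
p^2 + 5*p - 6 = (p - 1)*(p + 6)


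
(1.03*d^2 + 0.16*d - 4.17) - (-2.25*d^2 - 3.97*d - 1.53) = 3.28*d^2 + 4.13*d - 2.64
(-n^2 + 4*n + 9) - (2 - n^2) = 4*n + 7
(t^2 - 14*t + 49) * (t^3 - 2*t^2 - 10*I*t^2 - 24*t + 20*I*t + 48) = t^5 - 16*t^4 - 10*I*t^4 + 53*t^3 + 160*I*t^3 + 286*t^2 - 770*I*t^2 - 1848*t + 980*I*t + 2352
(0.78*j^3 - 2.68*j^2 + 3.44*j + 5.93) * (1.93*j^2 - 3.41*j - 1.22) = 1.5054*j^5 - 7.8322*j^4 + 14.8264*j^3 + 2.9841*j^2 - 24.4181*j - 7.2346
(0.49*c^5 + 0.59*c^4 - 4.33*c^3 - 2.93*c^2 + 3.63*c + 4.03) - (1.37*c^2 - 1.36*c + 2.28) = 0.49*c^5 + 0.59*c^4 - 4.33*c^3 - 4.3*c^2 + 4.99*c + 1.75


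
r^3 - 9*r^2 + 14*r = r*(r - 7)*(r - 2)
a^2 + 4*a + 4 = (a + 2)^2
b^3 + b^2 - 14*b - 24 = (b - 4)*(b + 2)*(b + 3)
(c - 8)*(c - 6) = c^2 - 14*c + 48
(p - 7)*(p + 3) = p^2 - 4*p - 21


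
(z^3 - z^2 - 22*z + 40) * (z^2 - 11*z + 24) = z^5 - 12*z^4 + 13*z^3 + 258*z^2 - 968*z + 960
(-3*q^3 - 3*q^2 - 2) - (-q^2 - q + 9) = -3*q^3 - 2*q^2 + q - 11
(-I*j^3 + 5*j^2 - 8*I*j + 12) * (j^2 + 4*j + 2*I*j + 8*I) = -I*j^5 + 7*j^4 - 4*I*j^4 + 28*j^3 + 2*I*j^3 + 28*j^2 + 8*I*j^2 + 112*j + 24*I*j + 96*I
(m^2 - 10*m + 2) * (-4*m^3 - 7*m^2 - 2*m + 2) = -4*m^5 + 33*m^4 + 60*m^3 + 8*m^2 - 24*m + 4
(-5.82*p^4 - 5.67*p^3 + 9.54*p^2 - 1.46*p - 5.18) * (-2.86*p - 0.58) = 16.6452*p^5 + 19.5918*p^4 - 23.9958*p^3 - 1.3576*p^2 + 15.6616*p + 3.0044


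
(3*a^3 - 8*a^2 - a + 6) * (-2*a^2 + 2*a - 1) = -6*a^5 + 22*a^4 - 17*a^3 - 6*a^2 + 13*a - 6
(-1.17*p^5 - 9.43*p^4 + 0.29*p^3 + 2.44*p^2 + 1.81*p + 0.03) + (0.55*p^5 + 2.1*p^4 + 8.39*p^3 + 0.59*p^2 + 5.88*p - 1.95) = -0.62*p^5 - 7.33*p^4 + 8.68*p^3 + 3.03*p^2 + 7.69*p - 1.92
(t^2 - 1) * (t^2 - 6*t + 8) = t^4 - 6*t^3 + 7*t^2 + 6*t - 8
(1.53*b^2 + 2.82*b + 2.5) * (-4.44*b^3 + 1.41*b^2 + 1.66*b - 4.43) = -6.7932*b^5 - 10.3635*b^4 - 4.584*b^3 + 1.4283*b^2 - 8.3426*b - 11.075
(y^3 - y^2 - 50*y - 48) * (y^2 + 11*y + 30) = y^5 + 10*y^4 - 31*y^3 - 628*y^2 - 2028*y - 1440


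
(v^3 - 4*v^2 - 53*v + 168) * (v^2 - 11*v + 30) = v^5 - 15*v^4 + 21*v^3 + 631*v^2 - 3438*v + 5040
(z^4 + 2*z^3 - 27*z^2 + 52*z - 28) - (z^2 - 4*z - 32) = z^4 + 2*z^3 - 28*z^2 + 56*z + 4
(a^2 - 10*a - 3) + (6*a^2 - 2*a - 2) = 7*a^2 - 12*a - 5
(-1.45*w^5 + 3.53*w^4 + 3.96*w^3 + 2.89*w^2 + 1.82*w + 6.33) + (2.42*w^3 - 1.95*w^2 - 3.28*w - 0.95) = -1.45*w^5 + 3.53*w^4 + 6.38*w^3 + 0.94*w^2 - 1.46*w + 5.38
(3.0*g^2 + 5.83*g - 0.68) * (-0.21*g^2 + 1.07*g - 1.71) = -0.63*g^4 + 1.9857*g^3 + 1.2509*g^2 - 10.6969*g + 1.1628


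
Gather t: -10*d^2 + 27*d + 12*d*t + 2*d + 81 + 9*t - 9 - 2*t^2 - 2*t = -10*d^2 + 29*d - 2*t^2 + t*(12*d + 7) + 72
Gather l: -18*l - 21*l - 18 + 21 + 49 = 52 - 39*l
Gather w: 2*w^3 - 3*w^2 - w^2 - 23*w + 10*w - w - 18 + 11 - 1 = 2*w^3 - 4*w^2 - 14*w - 8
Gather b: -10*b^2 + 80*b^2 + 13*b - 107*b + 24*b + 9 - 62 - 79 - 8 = 70*b^2 - 70*b - 140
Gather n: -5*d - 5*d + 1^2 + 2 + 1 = 4 - 10*d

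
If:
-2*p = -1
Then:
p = 1/2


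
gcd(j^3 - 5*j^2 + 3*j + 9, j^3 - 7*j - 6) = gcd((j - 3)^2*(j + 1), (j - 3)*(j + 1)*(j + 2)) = j^2 - 2*j - 3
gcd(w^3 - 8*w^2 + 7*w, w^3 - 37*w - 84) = w - 7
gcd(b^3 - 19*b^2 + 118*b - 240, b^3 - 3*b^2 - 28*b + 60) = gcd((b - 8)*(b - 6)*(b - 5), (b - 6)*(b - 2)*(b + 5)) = b - 6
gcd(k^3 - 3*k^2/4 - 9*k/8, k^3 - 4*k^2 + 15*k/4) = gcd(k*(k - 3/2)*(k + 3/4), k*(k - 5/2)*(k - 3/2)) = k^2 - 3*k/2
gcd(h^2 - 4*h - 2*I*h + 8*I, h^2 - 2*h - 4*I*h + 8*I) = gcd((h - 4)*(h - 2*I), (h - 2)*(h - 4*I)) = 1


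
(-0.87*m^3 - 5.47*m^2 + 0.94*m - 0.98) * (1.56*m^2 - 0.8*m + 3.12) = -1.3572*m^5 - 7.8372*m^4 + 3.128*m^3 - 19.3472*m^2 + 3.7168*m - 3.0576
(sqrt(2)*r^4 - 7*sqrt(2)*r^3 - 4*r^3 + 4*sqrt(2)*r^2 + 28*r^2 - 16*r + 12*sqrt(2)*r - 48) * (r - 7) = sqrt(2)*r^5 - 14*sqrt(2)*r^4 - 4*r^4 + 56*r^3 + 53*sqrt(2)*r^3 - 212*r^2 - 16*sqrt(2)*r^2 - 84*sqrt(2)*r + 64*r + 336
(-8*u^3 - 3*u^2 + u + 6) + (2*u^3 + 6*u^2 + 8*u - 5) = -6*u^3 + 3*u^2 + 9*u + 1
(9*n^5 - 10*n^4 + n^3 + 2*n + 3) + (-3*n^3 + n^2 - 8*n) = 9*n^5 - 10*n^4 - 2*n^3 + n^2 - 6*n + 3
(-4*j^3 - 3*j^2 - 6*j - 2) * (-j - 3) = 4*j^4 + 15*j^3 + 15*j^2 + 20*j + 6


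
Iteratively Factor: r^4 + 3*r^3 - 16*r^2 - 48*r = (r)*(r^3 + 3*r^2 - 16*r - 48) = r*(r - 4)*(r^2 + 7*r + 12) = r*(r - 4)*(r + 4)*(r + 3)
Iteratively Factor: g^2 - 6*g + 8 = (g - 2)*(g - 4)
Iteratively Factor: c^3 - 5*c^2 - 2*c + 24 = (c - 4)*(c^2 - c - 6) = (c - 4)*(c + 2)*(c - 3)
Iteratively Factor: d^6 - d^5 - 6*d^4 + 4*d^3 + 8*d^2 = (d)*(d^5 - d^4 - 6*d^3 + 4*d^2 + 8*d) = d*(d - 2)*(d^4 + d^3 - 4*d^2 - 4*d) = d*(d - 2)*(d + 1)*(d^3 - 4*d) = d*(d - 2)*(d + 1)*(d + 2)*(d^2 - 2*d) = d^2*(d - 2)*(d + 1)*(d + 2)*(d - 2)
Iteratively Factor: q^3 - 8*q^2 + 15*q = (q - 3)*(q^2 - 5*q) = (q - 5)*(q - 3)*(q)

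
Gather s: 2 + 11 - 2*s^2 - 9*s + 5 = -2*s^2 - 9*s + 18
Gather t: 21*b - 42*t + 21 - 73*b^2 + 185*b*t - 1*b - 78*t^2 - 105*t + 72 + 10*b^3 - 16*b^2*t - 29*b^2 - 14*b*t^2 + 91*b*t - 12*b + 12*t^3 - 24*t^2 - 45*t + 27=10*b^3 - 102*b^2 + 8*b + 12*t^3 + t^2*(-14*b - 102) + t*(-16*b^2 + 276*b - 192) + 120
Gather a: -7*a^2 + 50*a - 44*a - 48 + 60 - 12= -7*a^2 + 6*a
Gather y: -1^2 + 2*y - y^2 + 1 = -y^2 + 2*y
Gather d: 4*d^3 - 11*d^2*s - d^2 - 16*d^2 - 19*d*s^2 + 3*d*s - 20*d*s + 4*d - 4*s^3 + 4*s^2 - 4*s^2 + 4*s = 4*d^3 + d^2*(-11*s - 17) + d*(-19*s^2 - 17*s + 4) - 4*s^3 + 4*s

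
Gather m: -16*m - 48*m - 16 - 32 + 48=-64*m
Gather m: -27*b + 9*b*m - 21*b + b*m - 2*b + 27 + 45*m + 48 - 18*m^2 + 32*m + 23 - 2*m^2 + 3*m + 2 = -50*b - 20*m^2 + m*(10*b + 80) + 100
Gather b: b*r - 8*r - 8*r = b*r - 16*r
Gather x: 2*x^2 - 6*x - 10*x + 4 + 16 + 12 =2*x^2 - 16*x + 32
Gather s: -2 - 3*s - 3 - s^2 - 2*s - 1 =-s^2 - 5*s - 6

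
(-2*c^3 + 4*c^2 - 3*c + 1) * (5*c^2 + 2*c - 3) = -10*c^5 + 16*c^4 - c^3 - 13*c^2 + 11*c - 3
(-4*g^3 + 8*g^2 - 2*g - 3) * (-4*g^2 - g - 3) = 16*g^5 - 28*g^4 + 12*g^3 - 10*g^2 + 9*g + 9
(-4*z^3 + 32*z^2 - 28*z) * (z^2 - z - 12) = -4*z^5 + 36*z^4 - 12*z^3 - 356*z^2 + 336*z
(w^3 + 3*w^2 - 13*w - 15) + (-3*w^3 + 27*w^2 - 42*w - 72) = -2*w^3 + 30*w^2 - 55*w - 87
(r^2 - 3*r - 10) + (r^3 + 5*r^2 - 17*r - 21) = r^3 + 6*r^2 - 20*r - 31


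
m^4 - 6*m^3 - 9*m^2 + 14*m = m*(m - 7)*(m - 1)*(m + 2)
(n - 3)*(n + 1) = n^2 - 2*n - 3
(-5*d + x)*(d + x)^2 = -5*d^3 - 9*d^2*x - 3*d*x^2 + x^3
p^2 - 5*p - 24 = (p - 8)*(p + 3)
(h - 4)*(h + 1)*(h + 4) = h^3 + h^2 - 16*h - 16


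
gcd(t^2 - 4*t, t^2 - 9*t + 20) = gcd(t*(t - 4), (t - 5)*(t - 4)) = t - 4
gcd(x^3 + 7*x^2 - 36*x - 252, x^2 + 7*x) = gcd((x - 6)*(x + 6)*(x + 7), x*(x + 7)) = x + 7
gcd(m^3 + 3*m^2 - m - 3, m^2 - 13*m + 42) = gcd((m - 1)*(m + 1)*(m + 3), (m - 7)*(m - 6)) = 1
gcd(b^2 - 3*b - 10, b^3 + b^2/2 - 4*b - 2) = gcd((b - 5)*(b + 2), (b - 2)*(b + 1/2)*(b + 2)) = b + 2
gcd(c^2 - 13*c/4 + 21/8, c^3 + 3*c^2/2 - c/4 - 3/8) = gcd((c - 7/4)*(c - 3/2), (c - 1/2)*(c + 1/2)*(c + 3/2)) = 1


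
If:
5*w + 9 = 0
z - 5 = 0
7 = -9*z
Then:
No Solution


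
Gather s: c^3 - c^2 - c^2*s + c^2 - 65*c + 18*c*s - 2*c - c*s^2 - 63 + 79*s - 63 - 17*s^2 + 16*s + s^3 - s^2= c^3 - 67*c + s^3 + s^2*(-c - 18) + s*(-c^2 + 18*c + 95) - 126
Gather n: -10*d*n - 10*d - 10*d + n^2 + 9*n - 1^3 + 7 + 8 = -20*d + n^2 + n*(9 - 10*d) + 14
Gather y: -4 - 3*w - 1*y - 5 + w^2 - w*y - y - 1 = w^2 - 3*w + y*(-w - 2) - 10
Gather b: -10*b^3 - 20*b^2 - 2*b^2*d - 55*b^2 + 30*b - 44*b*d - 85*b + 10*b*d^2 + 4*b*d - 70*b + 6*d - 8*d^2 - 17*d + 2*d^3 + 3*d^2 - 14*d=-10*b^3 + b^2*(-2*d - 75) + b*(10*d^2 - 40*d - 125) + 2*d^3 - 5*d^2 - 25*d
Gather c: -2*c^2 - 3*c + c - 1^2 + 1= -2*c^2 - 2*c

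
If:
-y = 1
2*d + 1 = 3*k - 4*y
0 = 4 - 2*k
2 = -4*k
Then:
No Solution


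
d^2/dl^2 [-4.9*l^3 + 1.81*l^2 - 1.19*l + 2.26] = 3.62 - 29.4*l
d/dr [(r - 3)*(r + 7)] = 2*r + 4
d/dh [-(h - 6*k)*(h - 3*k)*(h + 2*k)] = h*(-3*h + 14*k)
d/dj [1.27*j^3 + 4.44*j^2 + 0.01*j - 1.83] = 3.81*j^2 + 8.88*j + 0.01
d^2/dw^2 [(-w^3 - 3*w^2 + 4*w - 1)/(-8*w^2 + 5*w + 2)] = 2*(-95*w^3 + 366*w^2 - 300*w + 93)/(512*w^6 - 960*w^5 + 216*w^4 + 355*w^3 - 54*w^2 - 60*w - 8)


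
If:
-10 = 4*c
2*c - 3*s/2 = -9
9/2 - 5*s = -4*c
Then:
No Solution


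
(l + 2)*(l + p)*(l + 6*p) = l^3 + 7*l^2*p + 2*l^2 + 6*l*p^2 + 14*l*p + 12*p^2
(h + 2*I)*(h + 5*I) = h^2 + 7*I*h - 10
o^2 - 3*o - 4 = (o - 4)*(o + 1)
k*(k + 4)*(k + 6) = k^3 + 10*k^2 + 24*k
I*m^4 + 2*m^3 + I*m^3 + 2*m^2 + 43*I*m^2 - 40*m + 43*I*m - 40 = (m - 8*I)*(m + I)*(m + 5*I)*(I*m + I)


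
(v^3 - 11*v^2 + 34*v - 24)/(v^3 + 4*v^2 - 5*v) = (v^2 - 10*v + 24)/(v*(v + 5))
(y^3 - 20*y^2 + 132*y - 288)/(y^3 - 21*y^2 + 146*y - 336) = (y - 6)/(y - 7)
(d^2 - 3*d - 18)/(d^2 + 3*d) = (d - 6)/d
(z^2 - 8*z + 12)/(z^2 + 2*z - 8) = (z - 6)/(z + 4)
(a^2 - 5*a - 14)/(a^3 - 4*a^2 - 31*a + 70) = (a + 2)/(a^2 + 3*a - 10)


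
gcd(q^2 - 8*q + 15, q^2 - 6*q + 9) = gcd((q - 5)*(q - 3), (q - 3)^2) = q - 3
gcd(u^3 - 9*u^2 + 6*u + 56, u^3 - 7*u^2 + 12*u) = u - 4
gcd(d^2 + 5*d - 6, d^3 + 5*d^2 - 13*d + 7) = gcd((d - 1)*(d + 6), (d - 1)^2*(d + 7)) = d - 1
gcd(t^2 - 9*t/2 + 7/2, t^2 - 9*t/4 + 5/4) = t - 1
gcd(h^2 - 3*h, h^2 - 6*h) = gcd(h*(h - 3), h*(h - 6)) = h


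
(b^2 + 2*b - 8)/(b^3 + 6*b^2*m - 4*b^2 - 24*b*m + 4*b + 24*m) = (b + 4)/(b^2 + 6*b*m - 2*b - 12*m)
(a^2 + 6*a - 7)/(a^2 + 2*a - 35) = (a - 1)/(a - 5)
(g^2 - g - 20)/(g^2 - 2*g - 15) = (g + 4)/(g + 3)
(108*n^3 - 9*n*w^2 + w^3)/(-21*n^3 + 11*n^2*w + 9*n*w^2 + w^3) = (36*n^2 - 12*n*w + w^2)/(-7*n^2 + 6*n*w + w^2)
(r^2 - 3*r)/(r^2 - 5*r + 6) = r/(r - 2)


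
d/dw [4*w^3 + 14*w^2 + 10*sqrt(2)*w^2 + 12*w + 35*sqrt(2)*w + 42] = 12*w^2 + 28*w + 20*sqrt(2)*w + 12 + 35*sqrt(2)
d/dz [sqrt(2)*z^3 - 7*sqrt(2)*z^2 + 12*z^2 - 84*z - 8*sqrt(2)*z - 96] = 3*sqrt(2)*z^2 - 14*sqrt(2)*z + 24*z - 84 - 8*sqrt(2)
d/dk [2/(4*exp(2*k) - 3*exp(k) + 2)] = (6 - 16*exp(k))*exp(k)/(4*exp(2*k) - 3*exp(k) + 2)^2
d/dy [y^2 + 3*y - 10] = 2*y + 3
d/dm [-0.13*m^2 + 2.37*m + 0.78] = 2.37 - 0.26*m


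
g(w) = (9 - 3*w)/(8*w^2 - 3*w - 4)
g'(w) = (3 - 16*w)*(9 - 3*w)/(8*w^2 - 3*w - 4)^2 - 3/(8*w^2 - 3*w - 4) = 3*(8*w^2 - 48*w + 13)/(64*w^4 - 48*w^3 - 55*w^2 + 24*w + 16)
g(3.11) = -0.01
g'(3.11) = -0.04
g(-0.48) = -14.56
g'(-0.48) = 221.19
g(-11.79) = 0.04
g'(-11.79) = 0.00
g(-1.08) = 1.43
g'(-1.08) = 3.03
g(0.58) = -2.38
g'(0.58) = -3.92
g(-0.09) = -2.53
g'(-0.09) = 3.88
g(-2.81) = 0.26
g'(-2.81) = 0.14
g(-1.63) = 0.63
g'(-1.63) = 0.69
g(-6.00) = 0.09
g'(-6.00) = 0.02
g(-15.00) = 0.03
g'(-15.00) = 0.00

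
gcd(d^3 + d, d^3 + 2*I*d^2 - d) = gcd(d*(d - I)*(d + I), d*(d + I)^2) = d^2 + I*d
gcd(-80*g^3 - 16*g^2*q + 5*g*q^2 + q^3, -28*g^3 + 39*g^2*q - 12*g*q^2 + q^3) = -4*g + q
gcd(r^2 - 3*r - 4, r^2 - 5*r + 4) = r - 4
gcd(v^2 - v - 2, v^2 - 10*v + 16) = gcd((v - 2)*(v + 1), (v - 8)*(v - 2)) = v - 2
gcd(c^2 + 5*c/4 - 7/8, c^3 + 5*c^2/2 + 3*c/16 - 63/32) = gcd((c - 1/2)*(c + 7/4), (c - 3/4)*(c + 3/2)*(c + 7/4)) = c + 7/4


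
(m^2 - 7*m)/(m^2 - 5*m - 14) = m/(m + 2)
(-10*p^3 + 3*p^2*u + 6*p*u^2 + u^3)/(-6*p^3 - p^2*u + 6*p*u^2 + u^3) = (10*p^2 + 7*p*u + u^2)/(6*p^2 + 7*p*u + u^2)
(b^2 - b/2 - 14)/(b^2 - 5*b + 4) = (b + 7/2)/(b - 1)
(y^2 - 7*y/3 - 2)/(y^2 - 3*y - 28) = (-y^2 + 7*y/3 + 2)/(-y^2 + 3*y + 28)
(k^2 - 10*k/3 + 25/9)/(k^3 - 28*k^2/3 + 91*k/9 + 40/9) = (3*k - 5)/(3*k^2 - 23*k - 8)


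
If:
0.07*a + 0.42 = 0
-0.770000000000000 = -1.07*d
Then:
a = -6.00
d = 0.72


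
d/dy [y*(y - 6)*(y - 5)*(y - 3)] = 4*y^3 - 42*y^2 + 126*y - 90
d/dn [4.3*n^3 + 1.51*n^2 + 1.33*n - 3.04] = 12.9*n^2 + 3.02*n + 1.33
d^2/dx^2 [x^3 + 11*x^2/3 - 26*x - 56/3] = 6*x + 22/3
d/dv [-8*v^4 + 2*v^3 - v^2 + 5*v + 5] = -32*v^3 + 6*v^2 - 2*v + 5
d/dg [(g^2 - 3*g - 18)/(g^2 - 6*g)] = -3/g^2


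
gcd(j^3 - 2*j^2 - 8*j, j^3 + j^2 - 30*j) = j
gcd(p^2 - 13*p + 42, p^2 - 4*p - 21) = p - 7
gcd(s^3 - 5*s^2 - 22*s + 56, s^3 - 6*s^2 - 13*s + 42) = s^2 - 9*s + 14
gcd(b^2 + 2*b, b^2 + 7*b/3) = b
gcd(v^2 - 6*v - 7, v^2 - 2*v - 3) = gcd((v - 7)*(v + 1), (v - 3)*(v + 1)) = v + 1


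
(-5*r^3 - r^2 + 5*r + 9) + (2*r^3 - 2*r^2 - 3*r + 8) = -3*r^3 - 3*r^2 + 2*r + 17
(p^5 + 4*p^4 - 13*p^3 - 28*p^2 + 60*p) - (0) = p^5 + 4*p^4 - 13*p^3 - 28*p^2 + 60*p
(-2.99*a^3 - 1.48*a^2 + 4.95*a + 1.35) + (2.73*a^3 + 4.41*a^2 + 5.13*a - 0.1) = -0.26*a^3 + 2.93*a^2 + 10.08*a + 1.25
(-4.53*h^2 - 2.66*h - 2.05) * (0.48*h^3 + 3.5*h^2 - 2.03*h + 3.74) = -2.1744*h^5 - 17.1318*h^4 - 1.0981*h^3 - 18.7174*h^2 - 5.7869*h - 7.667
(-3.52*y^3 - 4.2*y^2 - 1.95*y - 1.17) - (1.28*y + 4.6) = -3.52*y^3 - 4.2*y^2 - 3.23*y - 5.77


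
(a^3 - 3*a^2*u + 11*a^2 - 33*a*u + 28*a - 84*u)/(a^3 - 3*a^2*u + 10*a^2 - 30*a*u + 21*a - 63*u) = (a + 4)/(a + 3)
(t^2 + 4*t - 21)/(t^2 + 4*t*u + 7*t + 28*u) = (t - 3)/(t + 4*u)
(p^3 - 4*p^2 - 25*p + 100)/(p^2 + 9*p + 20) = (p^2 - 9*p + 20)/(p + 4)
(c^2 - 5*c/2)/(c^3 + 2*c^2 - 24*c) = (c - 5/2)/(c^2 + 2*c - 24)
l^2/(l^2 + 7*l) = l/(l + 7)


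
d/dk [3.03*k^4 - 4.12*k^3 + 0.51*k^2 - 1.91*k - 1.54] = 12.12*k^3 - 12.36*k^2 + 1.02*k - 1.91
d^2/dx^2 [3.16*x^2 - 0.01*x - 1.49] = 6.32000000000000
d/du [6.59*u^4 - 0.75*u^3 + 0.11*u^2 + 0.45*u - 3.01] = 26.36*u^3 - 2.25*u^2 + 0.22*u + 0.45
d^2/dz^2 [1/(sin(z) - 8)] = (-8*sin(z) + cos(z)^2 + 1)/(sin(z) - 8)^3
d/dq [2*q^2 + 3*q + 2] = 4*q + 3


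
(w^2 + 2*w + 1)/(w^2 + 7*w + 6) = (w + 1)/(w + 6)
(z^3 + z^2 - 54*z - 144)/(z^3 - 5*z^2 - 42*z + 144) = (z + 3)/(z - 3)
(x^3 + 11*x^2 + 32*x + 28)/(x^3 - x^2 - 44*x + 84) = (x^2 + 4*x + 4)/(x^2 - 8*x + 12)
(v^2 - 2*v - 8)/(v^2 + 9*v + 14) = (v - 4)/(v + 7)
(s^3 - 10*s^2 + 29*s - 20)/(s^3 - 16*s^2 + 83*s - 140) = (s - 1)/(s - 7)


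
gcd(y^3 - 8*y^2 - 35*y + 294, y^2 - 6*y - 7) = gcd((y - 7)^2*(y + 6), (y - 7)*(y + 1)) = y - 7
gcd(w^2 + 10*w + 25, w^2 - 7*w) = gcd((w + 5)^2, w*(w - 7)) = 1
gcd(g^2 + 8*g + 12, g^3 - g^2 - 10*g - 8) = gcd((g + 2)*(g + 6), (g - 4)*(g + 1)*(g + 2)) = g + 2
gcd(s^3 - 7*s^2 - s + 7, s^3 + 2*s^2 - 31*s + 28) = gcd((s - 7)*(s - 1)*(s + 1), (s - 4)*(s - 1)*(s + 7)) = s - 1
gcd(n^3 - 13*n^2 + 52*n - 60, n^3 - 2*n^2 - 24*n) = n - 6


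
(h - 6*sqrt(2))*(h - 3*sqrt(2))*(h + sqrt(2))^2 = h^4 - 7*sqrt(2)*h^3 + 2*h^2 + 54*sqrt(2)*h + 72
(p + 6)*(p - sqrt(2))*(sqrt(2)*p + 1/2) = sqrt(2)*p^3 - 3*p^2/2 + 6*sqrt(2)*p^2 - 9*p - sqrt(2)*p/2 - 3*sqrt(2)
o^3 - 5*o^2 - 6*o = o*(o - 6)*(o + 1)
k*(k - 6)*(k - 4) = k^3 - 10*k^2 + 24*k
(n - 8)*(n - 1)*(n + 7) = n^3 - 2*n^2 - 55*n + 56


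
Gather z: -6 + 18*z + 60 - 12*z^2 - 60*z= -12*z^2 - 42*z + 54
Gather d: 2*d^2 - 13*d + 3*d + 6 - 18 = 2*d^2 - 10*d - 12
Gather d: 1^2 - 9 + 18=10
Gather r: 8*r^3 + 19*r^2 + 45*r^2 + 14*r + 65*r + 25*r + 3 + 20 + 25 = 8*r^3 + 64*r^2 + 104*r + 48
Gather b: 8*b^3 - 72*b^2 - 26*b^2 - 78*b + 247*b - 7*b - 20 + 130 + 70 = 8*b^3 - 98*b^2 + 162*b + 180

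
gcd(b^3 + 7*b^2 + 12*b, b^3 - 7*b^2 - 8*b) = b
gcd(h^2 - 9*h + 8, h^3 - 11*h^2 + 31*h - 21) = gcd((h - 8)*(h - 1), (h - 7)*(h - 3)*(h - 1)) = h - 1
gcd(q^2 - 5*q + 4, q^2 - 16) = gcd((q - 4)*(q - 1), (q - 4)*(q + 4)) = q - 4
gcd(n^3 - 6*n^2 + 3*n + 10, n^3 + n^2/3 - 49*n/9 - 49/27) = 1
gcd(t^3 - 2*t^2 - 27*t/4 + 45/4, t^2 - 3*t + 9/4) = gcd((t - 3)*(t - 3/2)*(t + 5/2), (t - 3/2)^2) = t - 3/2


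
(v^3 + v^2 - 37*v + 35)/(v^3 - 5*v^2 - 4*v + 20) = (v^2 + 6*v - 7)/(v^2 - 4)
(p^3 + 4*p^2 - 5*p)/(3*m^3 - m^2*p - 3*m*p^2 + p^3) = p*(p^2 + 4*p - 5)/(3*m^3 - m^2*p - 3*m*p^2 + p^3)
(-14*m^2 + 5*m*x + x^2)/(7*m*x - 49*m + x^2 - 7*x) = (-2*m + x)/(x - 7)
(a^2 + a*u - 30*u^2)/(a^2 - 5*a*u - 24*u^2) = (-a^2 - a*u + 30*u^2)/(-a^2 + 5*a*u + 24*u^2)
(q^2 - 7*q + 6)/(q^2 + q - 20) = (q^2 - 7*q + 6)/(q^2 + q - 20)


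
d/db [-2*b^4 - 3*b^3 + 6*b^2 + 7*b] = -8*b^3 - 9*b^2 + 12*b + 7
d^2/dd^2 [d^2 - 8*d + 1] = 2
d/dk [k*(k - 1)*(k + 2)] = 3*k^2 + 2*k - 2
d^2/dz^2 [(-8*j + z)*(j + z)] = 2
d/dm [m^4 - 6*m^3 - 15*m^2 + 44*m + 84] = 4*m^3 - 18*m^2 - 30*m + 44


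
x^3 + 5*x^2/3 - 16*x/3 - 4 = (x - 2)*(x + 2/3)*(x + 3)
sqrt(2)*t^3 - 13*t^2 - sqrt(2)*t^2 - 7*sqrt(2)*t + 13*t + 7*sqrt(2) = (t - 1)*(t - 7*sqrt(2))*(sqrt(2)*t + 1)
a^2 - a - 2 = (a - 2)*(a + 1)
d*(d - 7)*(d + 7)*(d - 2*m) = d^4 - 2*d^3*m - 49*d^2 + 98*d*m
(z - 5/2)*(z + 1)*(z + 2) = z^3 + z^2/2 - 11*z/2 - 5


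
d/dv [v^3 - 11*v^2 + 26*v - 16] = 3*v^2 - 22*v + 26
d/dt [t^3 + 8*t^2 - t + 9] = 3*t^2 + 16*t - 1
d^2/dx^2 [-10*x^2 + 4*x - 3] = -20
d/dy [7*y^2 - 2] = 14*y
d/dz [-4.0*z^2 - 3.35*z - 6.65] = -8.0*z - 3.35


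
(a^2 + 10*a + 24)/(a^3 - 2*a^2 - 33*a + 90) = (a + 4)/(a^2 - 8*a + 15)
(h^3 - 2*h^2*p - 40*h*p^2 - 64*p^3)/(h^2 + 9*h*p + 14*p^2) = (h^2 - 4*h*p - 32*p^2)/(h + 7*p)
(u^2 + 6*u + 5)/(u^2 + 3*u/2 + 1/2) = 2*(u + 5)/(2*u + 1)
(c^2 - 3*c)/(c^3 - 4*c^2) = (c - 3)/(c*(c - 4))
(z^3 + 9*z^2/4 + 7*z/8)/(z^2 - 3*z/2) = (8*z^2 + 18*z + 7)/(4*(2*z - 3))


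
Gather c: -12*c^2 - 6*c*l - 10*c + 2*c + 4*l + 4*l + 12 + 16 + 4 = -12*c^2 + c*(-6*l - 8) + 8*l + 32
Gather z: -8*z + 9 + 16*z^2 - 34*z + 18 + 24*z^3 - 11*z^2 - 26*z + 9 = 24*z^3 + 5*z^2 - 68*z + 36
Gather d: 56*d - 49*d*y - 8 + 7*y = d*(56 - 49*y) + 7*y - 8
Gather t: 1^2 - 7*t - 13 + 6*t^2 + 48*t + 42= 6*t^2 + 41*t + 30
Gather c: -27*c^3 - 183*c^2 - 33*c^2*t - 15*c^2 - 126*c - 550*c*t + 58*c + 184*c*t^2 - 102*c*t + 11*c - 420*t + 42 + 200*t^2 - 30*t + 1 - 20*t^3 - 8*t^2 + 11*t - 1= -27*c^3 + c^2*(-33*t - 198) + c*(184*t^2 - 652*t - 57) - 20*t^3 + 192*t^2 - 439*t + 42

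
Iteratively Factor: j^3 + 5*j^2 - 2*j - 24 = (j + 4)*(j^2 + j - 6) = (j + 3)*(j + 4)*(j - 2)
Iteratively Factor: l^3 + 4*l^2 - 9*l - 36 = (l - 3)*(l^2 + 7*l + 12) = (l - 3)*(l + 4)*(l + 3)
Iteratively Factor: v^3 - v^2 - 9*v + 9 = (v + 3)*(v^2 - 4*v + 3) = (v - 3)*(v + 3)*(v - 1)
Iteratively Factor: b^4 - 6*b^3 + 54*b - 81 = (b - 3)*(b^3 - 3*b^2 - 9*b + 27) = (b - 3)^2*(b^2 - 9) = (b - 3)^3*(b + 3)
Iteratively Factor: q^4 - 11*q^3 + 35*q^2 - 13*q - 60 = (q + 1)*(q^3 - 12*q^2 + 47*q - 60) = (q - 5)*(q + 1)*(q^2 - 7*q + 12) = (q - 5)*(q - 3)*(q + 1)*(q - 4)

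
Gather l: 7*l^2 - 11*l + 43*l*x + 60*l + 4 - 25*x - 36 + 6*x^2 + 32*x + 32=7*l^2 + l*(43*x + 49) + 6*x^2 + 7*x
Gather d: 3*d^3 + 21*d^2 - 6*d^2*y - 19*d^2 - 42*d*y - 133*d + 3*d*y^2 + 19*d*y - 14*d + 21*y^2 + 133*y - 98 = 3*d^3 + d^2*(2 - 6*y) + d*(3*y^2 - 23*y - 147) + 21*y^2 + 133*y - 98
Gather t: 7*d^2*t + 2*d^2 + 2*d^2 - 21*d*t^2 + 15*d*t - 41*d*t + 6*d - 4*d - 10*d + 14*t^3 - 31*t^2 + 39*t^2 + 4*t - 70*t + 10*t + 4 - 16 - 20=4*d^2 - 8*d + 14*t^3 + t^2*(8 - 21*d) + t*(7*d^2 - 26*d - 56) - 32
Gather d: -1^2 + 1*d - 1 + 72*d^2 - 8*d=72*d^2 - 7*d - 2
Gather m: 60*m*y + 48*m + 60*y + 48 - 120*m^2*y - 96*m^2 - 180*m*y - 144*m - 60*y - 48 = m^2*(-120*y - 96) + m*(-120*y - 96)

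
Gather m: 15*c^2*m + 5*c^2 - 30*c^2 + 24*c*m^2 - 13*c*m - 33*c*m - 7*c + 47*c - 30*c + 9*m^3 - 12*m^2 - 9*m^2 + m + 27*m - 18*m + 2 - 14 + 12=-25*c^2 + 10*c + 9*m^3 + m^2*(24*c - 21) + m*(15*c^2 - 46*c + 10)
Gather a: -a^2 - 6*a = -a^2 - 6*a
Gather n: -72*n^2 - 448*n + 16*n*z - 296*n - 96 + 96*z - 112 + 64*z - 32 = -72*n^2 + n*(16*z - 744) + 160*z - 240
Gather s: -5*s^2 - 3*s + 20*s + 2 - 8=-5*s^2 + 17*s - 6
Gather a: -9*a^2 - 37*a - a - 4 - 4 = -9*a^2 - 38*a - 8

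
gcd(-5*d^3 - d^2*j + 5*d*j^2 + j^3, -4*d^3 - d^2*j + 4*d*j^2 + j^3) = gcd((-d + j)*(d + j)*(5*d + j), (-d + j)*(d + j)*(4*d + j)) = d^2 - j^2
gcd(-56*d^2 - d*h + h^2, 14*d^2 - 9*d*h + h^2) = 1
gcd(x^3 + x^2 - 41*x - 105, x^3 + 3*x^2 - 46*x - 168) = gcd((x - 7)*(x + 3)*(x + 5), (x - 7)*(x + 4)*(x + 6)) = x - 7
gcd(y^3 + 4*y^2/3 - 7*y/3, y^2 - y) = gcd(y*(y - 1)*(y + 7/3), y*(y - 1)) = y^2 - y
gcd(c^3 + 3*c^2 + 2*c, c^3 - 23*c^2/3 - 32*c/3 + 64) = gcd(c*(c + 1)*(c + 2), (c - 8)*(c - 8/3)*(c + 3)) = 1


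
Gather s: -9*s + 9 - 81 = -9*s - 72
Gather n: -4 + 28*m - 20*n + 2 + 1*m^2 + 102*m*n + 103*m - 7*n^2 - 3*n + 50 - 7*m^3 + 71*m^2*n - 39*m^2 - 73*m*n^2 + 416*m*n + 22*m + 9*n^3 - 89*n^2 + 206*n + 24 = -7*m^3 - 38*m^2 + 153*m + 9*n^3 + n^2*(-73*m - 96) + n*(71*m^2 + 518*m + 183) + 72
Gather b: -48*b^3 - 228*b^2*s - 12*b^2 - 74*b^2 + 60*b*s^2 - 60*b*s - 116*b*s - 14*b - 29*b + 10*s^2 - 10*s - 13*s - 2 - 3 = -48*b^3 + b^2*(-228*s - 86) + b*(60*s^2 - 176*s - 43) + 10*s^2 - 23*s - 5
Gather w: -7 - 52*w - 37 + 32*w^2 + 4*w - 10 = 32*w^2 - 48*w - 54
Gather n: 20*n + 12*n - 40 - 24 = 32*n - 64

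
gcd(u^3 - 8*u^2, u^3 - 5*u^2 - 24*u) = u^2 - 8*u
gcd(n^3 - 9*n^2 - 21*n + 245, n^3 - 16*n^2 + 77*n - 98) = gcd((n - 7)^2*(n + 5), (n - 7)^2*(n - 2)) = n^2 - 14*n + 49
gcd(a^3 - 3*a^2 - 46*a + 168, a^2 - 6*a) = a - 6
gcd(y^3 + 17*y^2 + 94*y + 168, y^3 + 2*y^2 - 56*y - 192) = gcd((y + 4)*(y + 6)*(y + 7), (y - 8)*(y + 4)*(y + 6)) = y^2 + 10*y + 24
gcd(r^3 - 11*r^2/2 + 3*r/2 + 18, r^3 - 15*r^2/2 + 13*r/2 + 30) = r^2 - 5*r/2 - 6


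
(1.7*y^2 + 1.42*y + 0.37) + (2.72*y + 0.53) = 1.7*y^2 + 4.14*y + 0.9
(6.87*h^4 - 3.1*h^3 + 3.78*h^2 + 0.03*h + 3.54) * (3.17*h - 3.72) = 21.7779*h^5 - 35.3834*h^4 + 23.5146*h^3 - 13.9665*h^2 + 11.1102*h - 13.1688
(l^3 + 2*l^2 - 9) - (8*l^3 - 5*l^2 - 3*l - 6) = -7*l^3 + 7*l^2 + 3*l - 3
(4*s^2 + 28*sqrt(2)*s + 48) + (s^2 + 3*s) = 5*s^2 + 3*s + 28*sqrt(2)*s + 48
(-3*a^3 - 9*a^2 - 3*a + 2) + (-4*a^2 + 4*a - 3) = -3*a^3 - 13*a^2 + a - 1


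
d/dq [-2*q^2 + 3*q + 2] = 3 - 4*q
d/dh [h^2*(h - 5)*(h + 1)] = 2*h*(2*h^2 - 6*h - 5)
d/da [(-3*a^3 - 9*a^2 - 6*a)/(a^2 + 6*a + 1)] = 3*(-a^4 - 12*a^3 - 19*a^2 - 6*a - 2)/(a^4 + 12*a^3 + 38*a^2 + 12*a + 1)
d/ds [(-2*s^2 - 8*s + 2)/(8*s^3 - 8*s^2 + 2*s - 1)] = 4*(4*s^4 + 32*s^3 - 29*s^2 + 9*s + 1)/(64*s^6 - 128*s^5 + 96*s^4 - 48*s^3 + 20*s^2 - 4*s + 1)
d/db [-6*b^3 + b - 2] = 1 - 18*b^2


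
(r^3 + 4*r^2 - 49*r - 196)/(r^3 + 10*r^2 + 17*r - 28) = (r - 7)/(r - 1)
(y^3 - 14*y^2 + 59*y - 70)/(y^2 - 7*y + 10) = y - 7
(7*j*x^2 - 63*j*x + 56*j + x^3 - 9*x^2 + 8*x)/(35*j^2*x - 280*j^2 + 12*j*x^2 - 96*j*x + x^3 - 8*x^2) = (x - 1)/(5*j + x)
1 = 1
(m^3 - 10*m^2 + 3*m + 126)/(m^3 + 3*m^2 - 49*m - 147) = (m - 6)/(m + 7)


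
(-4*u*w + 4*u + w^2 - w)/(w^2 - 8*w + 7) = (-4*u + w)/(w - 7)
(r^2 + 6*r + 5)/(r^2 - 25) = (r + 1)/(r - 5)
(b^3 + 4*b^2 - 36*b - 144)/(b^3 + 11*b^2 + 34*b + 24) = (b - 6)/(b + 1)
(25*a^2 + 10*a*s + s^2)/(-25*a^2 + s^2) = (5*a + s)/(-5*a + s)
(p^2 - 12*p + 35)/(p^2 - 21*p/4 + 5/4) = 4*(p - 7)/(4*p - 1)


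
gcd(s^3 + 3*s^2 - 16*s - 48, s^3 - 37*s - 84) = s^2 + 7*s + 12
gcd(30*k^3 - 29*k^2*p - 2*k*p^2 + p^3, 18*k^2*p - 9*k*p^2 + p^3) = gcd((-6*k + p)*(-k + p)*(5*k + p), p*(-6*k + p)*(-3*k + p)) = -6*k + p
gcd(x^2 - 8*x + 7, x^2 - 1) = x - 1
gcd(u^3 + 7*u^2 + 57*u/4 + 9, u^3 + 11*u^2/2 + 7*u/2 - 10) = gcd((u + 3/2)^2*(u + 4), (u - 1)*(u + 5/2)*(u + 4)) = u + 4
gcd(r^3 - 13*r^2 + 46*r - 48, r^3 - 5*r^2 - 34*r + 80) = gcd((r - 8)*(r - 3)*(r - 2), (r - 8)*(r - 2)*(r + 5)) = r^2 - 10*r + 16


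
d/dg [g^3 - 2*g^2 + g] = 3*g^2 - 4*g + 1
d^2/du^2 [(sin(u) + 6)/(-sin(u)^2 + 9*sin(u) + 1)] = (-sin(u)^5 - 33*sin(u)^4 + 158*sin(u)^3 - 465*sin(u)^2 - 265*sin(u) + 966)/(9*sin(u) + cos(u)^2)^3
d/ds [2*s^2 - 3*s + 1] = 4*s - 3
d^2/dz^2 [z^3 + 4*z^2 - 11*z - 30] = 6*z + 8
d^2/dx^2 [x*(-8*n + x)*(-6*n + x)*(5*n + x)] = -44*n^2 - 54*n*x + 12*x^2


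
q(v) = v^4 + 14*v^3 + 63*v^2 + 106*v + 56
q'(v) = 4*v^3 + 42*v^2 + 126*v + 106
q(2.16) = 741.75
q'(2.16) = 614.43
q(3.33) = 1747.51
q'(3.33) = 1139.02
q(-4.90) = -21.38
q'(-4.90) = 26.42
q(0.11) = 68.44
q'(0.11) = 120.37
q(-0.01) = 54.95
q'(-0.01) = 104.74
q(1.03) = 248.44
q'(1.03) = 284.71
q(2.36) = 872.08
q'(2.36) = 689.86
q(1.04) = 251.30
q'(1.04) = 286.97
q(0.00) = 56.00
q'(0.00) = 106.00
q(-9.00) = 560.00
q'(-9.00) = -542.00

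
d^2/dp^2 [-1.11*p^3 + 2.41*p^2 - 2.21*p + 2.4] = 4.82 - 6.66*p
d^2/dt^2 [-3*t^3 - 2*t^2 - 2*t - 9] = -18*t - 4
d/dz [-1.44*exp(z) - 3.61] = -1.44*exp(z)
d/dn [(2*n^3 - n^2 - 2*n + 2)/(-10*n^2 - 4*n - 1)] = 2*(-10*n^4 - 8*n^3 - 11*n^2 + 21*n + 5)/(100*n^4 + 80*n^3 + 36*n^2 + 8*n + 1)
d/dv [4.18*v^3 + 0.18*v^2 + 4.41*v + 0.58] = 12.54*v^2 + 0.36*v + 4.41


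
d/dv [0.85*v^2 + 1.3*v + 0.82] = 1.7*v + 1.3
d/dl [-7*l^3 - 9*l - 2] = -21*l^2 - 9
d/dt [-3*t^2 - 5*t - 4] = -6*t - 5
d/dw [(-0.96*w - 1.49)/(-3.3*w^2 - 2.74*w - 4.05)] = (3.168*w^2 + 2.6304*w - (0.96*w + 1.49)*(6.6*w + 2.74) + 3.888)/(3.3*w^2 + 2.74*w + 4.05)^2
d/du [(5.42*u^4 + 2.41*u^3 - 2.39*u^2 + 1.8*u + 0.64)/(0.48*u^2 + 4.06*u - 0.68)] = (5.2032*u^5 + 67.1724*u^4 + 4.8268*u^3 - 15.4838*u^2 + 2.636*u - 3.8224)/(0.2304*u^4 + 3.8976*u^3 + 15.8308*u^2 - 5.5216*u + 0.4624)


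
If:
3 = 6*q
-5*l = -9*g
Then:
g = 5*l/9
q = 1/2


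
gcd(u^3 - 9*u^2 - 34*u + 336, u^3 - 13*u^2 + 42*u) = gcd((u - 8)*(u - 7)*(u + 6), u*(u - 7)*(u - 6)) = u - 7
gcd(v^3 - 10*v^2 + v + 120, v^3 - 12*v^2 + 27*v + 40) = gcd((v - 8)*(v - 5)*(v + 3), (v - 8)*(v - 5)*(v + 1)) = v^2 - 13*v + 40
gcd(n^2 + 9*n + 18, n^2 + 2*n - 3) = n + 3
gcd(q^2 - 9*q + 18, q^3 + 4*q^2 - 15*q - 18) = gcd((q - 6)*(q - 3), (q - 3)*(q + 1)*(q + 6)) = q - 3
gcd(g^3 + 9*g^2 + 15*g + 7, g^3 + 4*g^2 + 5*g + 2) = g^2 + 2*g + 1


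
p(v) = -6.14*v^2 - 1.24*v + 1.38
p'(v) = -12.28*v - 1.24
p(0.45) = -0.42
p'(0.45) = -6.77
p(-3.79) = -82.12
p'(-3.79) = 45.30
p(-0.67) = -0.55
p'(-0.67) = 6.99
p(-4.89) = -139.38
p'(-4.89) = 58.81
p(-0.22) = 1.36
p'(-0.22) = 1.46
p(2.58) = -42.69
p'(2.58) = -32.92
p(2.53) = -41.06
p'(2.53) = -32.31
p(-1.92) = -18.87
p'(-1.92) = 22.34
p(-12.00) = -867.90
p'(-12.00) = 146.12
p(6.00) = -227.10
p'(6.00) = -74.92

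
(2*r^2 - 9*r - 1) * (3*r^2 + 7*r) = 6*r^4 - 13*r^3 - 66*r^2 - 7*r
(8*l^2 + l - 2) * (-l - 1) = -8*l^3 - 9*l^2 + l + 2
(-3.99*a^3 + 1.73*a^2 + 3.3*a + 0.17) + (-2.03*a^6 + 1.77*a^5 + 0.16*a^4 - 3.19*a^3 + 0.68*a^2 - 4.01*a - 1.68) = -2.03*a^6 + 1.77*a^5 + 0.16*a^4 - 7.18*a^3 + 2.41*a^2 - 0.71*a - 1.51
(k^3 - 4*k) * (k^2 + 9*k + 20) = k^5 + 9*k^4 + 16*k^3 - 36*k^2 - 80*k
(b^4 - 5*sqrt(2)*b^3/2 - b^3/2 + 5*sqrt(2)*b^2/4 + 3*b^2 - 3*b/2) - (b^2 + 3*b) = b^4 - 5*sqrt(2)*b^3/2 - b^3/2 + 5*sqrt(2)*b^2/4 + 2*b^2 - 9*b/2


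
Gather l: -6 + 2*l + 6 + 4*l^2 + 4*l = 4*l^2 + 6*l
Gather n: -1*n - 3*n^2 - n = -3*n^2 - 2*n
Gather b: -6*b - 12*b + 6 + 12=18 - 18*b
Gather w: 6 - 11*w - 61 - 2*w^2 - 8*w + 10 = -2*w^2 - 19*w - 45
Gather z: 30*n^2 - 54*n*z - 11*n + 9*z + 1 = 30*n^2 - 11*n + z*(9 - 54*n) + 1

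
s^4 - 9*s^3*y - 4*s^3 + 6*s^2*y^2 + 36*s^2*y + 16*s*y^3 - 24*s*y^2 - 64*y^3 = (s - 4)*(s - 8*y)*(s - 2*y)*(s + y)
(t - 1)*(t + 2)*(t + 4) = t^3 + 5*t^2 + 2*t - 8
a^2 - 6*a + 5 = (a - 5)*(a - 1)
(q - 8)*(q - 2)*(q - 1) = q^3 - 11*q^2 + 26*q - 16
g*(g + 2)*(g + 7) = g^3 + 9*g^2 + 14*g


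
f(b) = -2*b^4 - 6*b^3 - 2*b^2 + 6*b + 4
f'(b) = -8*b^3 - 18*b^2 - 4*b + 6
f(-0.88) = 0.06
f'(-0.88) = 1.03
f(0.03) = 4.18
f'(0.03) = 5.86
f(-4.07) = -197.83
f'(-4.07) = 263.46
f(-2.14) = -1.14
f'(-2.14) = 10.53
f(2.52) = -170.25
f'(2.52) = -246.41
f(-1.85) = 0.62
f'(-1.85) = 2.45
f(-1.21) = 0.15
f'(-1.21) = -1.34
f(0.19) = 5.02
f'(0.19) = 4.54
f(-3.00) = -32.00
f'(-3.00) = 72.00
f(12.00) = -52052.00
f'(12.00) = -16458.00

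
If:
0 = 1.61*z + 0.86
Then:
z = -0.53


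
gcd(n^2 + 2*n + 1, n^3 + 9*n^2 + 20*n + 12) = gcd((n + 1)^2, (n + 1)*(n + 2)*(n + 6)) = n + 1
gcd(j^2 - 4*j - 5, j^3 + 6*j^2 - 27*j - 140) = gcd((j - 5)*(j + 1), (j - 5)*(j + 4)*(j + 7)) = j - 5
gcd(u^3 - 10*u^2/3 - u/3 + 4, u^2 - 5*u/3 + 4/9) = u - 4/3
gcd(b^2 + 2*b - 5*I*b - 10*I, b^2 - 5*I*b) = b - 5*I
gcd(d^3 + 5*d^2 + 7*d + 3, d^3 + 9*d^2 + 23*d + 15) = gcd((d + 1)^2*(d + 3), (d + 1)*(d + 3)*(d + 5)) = d^2 + 4*d + 3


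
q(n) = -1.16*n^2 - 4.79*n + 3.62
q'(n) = -2.32*n - 4.79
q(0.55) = 0.63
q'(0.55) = -6.07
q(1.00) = -2.33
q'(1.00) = -7.11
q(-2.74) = 8.04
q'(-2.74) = 1.57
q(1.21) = -3.87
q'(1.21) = -7.60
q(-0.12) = 4.18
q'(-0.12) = -4.51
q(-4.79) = -0.05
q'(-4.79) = 6.32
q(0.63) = 0.14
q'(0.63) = -6.25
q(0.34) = 1.86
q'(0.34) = -5.58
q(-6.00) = -9.40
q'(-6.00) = 9.13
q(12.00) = -220.90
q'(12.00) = -32.63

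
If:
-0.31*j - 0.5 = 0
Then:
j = -1.61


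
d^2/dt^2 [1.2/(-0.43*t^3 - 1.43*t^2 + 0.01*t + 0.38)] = ((3.096*t + 3.432)*(0.43*t^3 + 1.43*t^2 - 0.01*t - 0.38) - 1.2*(1.29*t^2 + 2.86*t - 0.01)*(2.58*t^2 + 5.72*t - 0.02))/(0.43*t^3 + 1.43*t^2 - 0.01*t - 0.38)^3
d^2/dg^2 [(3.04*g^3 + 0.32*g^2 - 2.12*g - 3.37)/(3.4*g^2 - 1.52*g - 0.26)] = (-2.8421709430404e-14*g^4 - 26.284928*g^3 - 224.837472*g^2 + 94.485504*g - 19.811344)/(39.304*g^6 - 52.7136*g^5 + 14.54928*g^4 + 4.550272*g^3 - 1.112592*g^2 - 0.308256*g - 0.017576)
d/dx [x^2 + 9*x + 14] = 2*x + 9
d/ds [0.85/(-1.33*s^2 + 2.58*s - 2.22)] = (2.261*s - 2.193)/(1.33*s^2 - 2.58*s + 2.22)^2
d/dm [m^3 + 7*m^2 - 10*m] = 3*m^2 + 14*m - 10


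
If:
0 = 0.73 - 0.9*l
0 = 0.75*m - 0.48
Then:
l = 0.81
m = 0.64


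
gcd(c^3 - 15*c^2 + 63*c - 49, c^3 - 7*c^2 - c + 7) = c^2 - 8*c + 7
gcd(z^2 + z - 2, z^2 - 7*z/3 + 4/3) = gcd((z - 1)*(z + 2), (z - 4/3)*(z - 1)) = z - 1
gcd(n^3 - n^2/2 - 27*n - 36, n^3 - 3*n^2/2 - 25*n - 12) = n^2 - 2*n - 24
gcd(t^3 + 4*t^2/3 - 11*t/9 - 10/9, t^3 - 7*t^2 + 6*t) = t - 1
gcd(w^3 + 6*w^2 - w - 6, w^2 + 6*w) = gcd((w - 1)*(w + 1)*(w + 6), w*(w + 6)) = w + 6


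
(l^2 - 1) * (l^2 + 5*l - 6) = l^4 + 5*l^3 - 7*l^2 - 5*l + 6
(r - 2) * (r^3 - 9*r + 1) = r^4 - 2*r^3 - 9*r^2 + 19*r - 2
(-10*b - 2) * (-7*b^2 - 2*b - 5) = 70*b^3 + 34*b^2 + 54*b + 10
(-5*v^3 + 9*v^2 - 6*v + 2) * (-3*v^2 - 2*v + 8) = 15*v^5 - 17*v^4 - 40*v^3 + 78*v^2 - 52*v + 16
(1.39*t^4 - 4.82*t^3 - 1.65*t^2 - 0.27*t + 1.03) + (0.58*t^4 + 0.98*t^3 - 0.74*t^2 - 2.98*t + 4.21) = 1.97*t^4 - 3.84*t^3 - 2.39*t^2 - 3.25*t + 5.24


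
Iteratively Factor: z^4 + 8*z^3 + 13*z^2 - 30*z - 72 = (z - 2)*(z^3 + 10*z^2 + 33*z + 36) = (z - 2)*(z + 3)*(z^2 + 7*z + 12) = (z - 2)*(z + 3)^2*(z + 4)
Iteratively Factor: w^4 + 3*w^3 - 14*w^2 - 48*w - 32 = (w - 4)*(w^3 + 7*w^2 + 14*w + 8) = (w - 4)*(w + 1)*(w^2 + 6*w + 8) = (w - 4)*(w + 1)*(w + 4)*(w + 2)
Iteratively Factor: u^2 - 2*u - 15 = (u + 3)*(u - 5)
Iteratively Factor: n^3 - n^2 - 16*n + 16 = (n - 4)*(n^2 + 3*n - 4) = (n - 4)*(n + 4)*(n - 1)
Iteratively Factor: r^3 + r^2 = (r)*(r^2 + r) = r*(r + 1)*(r)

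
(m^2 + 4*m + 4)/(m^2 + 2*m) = (m + 2)/m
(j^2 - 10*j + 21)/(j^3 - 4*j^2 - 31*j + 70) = (j - 3)/(j^2 + 3*j - 10)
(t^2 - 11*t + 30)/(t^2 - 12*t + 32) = (t^2 - 11*t + 30)/(t^2 - 12*t + 32)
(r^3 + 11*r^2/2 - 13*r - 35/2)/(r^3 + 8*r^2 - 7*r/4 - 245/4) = 2*(r + 1)/(2*r + 7)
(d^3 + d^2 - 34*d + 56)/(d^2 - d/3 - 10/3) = 3*(d^2 + 3*d - 28)/(3*d + 5)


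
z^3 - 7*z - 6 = (z - 3)*(z + 1)*(z + 2)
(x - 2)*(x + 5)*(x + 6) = x^3 + 9*x^2 + 8*x - 60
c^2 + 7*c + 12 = (c + 3)*(c + 4)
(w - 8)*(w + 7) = w^2 - w - 56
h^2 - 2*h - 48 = (h - 8)*(h + 6)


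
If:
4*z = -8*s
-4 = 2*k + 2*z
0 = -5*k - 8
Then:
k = -8/5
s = 1/5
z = -2/5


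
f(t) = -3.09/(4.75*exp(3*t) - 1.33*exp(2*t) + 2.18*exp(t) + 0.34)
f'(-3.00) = 1.61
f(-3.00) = -6.93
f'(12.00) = 0.00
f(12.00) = 0.00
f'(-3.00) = 1.61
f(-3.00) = -6.93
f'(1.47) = 0.02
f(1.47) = -0.01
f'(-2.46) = 2.01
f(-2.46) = -5.95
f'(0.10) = 1.00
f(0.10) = -0.41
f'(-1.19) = 2.46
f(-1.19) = -3.05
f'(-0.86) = 2.46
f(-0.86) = -2.23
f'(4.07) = 0.00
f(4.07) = -0.00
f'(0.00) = 1.21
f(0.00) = -0.52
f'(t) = -3.09*(-14.25*exp(3*t) + 2.66*exp(2*t) - 2.18*exp(t))/(4.75*exp(3*t) - 1.33*exp(2*t) + 2.18*exp(t) + 0.34)^2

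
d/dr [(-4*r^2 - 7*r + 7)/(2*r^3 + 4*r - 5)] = (8*r^4 + 28*r^3 - 58*r^2 + 40*r + 7)/(4*r^6 + 16*r^4 - 20*r^3 + 16*r^2 - 40*r + 25)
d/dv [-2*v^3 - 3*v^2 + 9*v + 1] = -6*v^2 - 6*v + 9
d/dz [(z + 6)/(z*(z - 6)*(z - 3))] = (-2*z^3 - 9*z^2 + 108*z - 108)/(z^2*(z^4 - 18*z^3 + 117*z^2 - 324*z + 324))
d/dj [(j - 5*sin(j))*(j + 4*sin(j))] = -j*cos(j) + 2*j - sin(j) - 20*sin(2*j)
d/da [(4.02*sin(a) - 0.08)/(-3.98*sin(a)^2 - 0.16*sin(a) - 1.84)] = (15.9996*sin(a)^2 - 0.6368*sin(a) - 7.4096)*cos(a)/(15.8404*sin(a)^4 + 1.2736*sin(a)^3 + 14.672*sin(a)^2 + 0.5888*sin(a) + 3.3856)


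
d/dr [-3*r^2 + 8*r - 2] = 8 - 6*r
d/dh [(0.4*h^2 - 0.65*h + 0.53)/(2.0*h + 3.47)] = (0.8*h^2 + 2.776*h - 3.3155)/(4.0*h^2 + 13.88*h + 12.0409)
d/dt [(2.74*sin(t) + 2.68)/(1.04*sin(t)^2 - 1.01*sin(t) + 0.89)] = (-2.8496*sin(t)^2 - 5.5744*sin(t) + 5.1454)*cos(t)/(1.0816*sin(t)^4 - 2.1008*sin(t)^3 + 2.8713*sin(t)^2 - 1.7978*sin(t) + 0.7921)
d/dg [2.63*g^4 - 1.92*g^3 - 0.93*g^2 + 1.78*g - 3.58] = 10.52*g^3 - 5.76*g^2 - 1.86*g + 1.78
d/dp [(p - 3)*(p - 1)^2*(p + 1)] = 4*p^3 - 12*p^2 + 4*p + 4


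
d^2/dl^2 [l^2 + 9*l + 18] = 2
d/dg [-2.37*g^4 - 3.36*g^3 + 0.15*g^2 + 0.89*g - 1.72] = -9.48*g^3 - 10.08*g^2 + 0.3*g + 0.89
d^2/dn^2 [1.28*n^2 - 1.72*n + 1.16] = 2.56000000000000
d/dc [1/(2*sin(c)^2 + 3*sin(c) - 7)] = -(4*sin(c) + 3)*cos(c)/(-3*sin(c) + cos(2*c) + 6)^2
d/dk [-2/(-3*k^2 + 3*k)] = 2*(1 - 2*k)/(3*k^2*(k - 1)^2)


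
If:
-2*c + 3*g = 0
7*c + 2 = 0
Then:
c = -2/7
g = -4/21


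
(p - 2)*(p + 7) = p^2 + 5*p - 14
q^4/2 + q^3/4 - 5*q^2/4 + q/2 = q*(q/2 + 1)*(q - 1)*(q - 1/2)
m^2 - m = m*(m - 1)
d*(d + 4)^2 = d^3 + 8*d^2 + 16*d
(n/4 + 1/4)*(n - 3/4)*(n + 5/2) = n^3/4 + 11*n^2/16 - n/32 - 15/32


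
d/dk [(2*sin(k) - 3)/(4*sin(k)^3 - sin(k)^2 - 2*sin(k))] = 2*(-8*sin(k)^3 + 19*sin(k)^2 - 3*sin(k) - 3)*cos(k)/((sin(k) + 2*cos(2*k))^2*sin(k)^2)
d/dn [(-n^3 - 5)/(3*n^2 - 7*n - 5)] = (n^2*(-9*n^2 + 21*n + 15) + (6*n - 7)*(n^3 + 5))/(-3*n^2 + 7*n + 5)^2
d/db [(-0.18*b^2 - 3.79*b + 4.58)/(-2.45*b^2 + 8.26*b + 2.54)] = (-10.7723*b^2 + 21.5276*b - 47.4574)/(6.0025*b^4 - 40.474*b^3 + 55.7816*b^2 + 41.9608*b + 6.4516)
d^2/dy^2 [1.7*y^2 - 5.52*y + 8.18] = 3.40000000000000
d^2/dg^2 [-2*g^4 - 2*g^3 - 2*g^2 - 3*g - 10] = -24*g^2 - 12*g - 4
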